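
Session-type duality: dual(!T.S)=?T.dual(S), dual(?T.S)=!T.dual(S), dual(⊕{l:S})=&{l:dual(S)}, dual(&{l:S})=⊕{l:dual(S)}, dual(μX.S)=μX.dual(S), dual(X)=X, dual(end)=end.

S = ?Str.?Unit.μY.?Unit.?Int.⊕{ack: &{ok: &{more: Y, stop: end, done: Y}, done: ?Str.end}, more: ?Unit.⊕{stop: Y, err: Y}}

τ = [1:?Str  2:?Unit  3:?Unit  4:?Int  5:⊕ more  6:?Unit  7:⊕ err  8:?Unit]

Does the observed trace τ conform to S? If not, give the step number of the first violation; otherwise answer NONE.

NONE

[1] ?Str  match  now at ?Unit.μY.…
[2] ?Unit  match  now at μY.…
[3] ?Unit  match  now at ?Int.⊕{ack: &{ok: &{more: μY.…, stop: end, done: μY.…}, done: ?Str.end}, more: ?Unit.⊕{stop: μY.…, err: μY.…}}
[4] ?Int  match  now at ⊕{ack: &{ok: &{more: μY.…, stop: end, done: μY.…}, done: ?Str.end}, more: ?Unit.⊕{stop: μY.…, err: μY.…}}
[5] ⊕ more  match  now at ?Unit.⊕{stop: μY.…, err: μY.…}
[6] ?Unit  match  now at ⊕{stop: μY.…, err: μY.…}
[7] ⊕ err  match  now at μY.…
[8] ?Unit  match  now at ?Int.⊕{ack: &{ok: &{more: μY.…, stop: end, done: μY.…}, done: ?Str.end}, more: ?Unit.⊕{stop: μY.…, err: μY.…}}
τ conforms to S (length 8)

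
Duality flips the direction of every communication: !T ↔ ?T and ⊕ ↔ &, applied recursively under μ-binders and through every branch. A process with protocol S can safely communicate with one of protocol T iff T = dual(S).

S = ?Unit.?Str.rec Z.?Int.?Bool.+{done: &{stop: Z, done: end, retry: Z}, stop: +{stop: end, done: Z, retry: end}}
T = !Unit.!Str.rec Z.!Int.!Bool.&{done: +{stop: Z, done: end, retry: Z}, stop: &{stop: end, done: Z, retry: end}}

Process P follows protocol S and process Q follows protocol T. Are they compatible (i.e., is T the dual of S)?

YES

?Unit | !Unit  ok
  ?Str | !Str  ok
    rec Z | rec Z  ok (binder kept)
      ?Int | !Int  ok
        ?Bool | !Bool  ok
          +{done,stop} | &{done,stop}  ok labels match
            • done:
              &{stop,done,retry} | +{stop,done,retry}  ok labels match
                • stop:
                  Z | Z  ok
                • done:
                  end | end  ok
                • retry:
                  Z | Z  ok
            • stop:
              +{stop,done,retry} | &{stop,done,retry}  ok labels match
                • stop:
                  end | end  ok
                • done:
                  Z | Z  ok
                • retry:
                  end | end  ok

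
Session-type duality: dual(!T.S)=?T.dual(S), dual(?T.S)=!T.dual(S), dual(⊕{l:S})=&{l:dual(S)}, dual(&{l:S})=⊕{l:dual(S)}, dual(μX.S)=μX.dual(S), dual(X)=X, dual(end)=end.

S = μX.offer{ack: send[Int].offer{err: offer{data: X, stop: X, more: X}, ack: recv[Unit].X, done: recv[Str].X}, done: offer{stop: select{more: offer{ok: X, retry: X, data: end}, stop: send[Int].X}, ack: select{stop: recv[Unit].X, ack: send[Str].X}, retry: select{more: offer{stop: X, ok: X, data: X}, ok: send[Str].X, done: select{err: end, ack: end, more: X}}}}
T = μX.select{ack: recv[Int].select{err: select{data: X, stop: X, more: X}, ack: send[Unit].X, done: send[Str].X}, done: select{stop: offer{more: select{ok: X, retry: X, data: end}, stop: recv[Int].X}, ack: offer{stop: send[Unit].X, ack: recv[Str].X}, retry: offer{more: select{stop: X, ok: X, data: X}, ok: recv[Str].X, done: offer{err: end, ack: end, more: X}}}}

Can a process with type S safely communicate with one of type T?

μX | μX  ok (binder kept)
  offer{ack,done} | select{ack,done}  ok labels match
    • ack:
      send[Int] | recv[Int]  ok
        offer{err,ack,done} | select{err,ack,done}  ok labels match
          • err:
            offer{data,stop,more} | select{data,stop,more}  ok labels match
              • data:
                X | X  ok
              • stop:
                X | X  ok
              • more:
                X | X  ok
          • ack:
            recv[Unit] | send[Unit]  ok
              X | X  ok
          • done:
            recv[Str] | send[Str]  ok
              X | X  ok
    • done:
      offer{stop,ack,retry} | select{stop,ack,retry}  ok labels match
        • stop:
          select{more,stop} | offer{more,stop}  ok labels match
            • more:
              offer{ok,retry,data} | select{ok,retry,data}  ok labels match
                • ok:
                  X | X  ok
                • retry:
                  X | X  ok
                • data:
                  end | end  ok
            • stop:
              send[Int] | recv[Int]  ok
                X | X  ok
        • ack:
          select{stop,ack} | offer{stop,ack}  ok labels match
            • stop:
              recv[Unit] | send[Unit]  ok
                X | X  ok
            • ack:
              send[Str] | recv[Str]  ok
                X | X  ok
        • retry:
          select{more,ok,done} | offer{more,ok,done}  ok labels match
            • more:
              offer{stop,ok,data} | select{stop,ok,data}  ok labels match
                • stop:
                  X | X  ok
                • ok:
                  X | X  ok
                • data:
                  X | X  ok
            • ok:
              send[Str] | recv[Str]  ok
                X | X  ok
            • done:
              select{err,ack,more} | offer{err,ack,more}  ok labels match
                • err:
                  end | end  ok
                • ack:
                  end | end  ok
                • more:
                  X | X  ok

YES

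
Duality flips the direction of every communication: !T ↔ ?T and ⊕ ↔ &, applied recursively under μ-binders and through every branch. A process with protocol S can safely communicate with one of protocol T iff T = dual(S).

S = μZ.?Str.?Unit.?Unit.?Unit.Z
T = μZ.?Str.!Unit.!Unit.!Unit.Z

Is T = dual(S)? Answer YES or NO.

NO

μZ | μZ  ✓ (rec unchanged)
  ?Str | ?Str  ✗ same direction on both sides — not dual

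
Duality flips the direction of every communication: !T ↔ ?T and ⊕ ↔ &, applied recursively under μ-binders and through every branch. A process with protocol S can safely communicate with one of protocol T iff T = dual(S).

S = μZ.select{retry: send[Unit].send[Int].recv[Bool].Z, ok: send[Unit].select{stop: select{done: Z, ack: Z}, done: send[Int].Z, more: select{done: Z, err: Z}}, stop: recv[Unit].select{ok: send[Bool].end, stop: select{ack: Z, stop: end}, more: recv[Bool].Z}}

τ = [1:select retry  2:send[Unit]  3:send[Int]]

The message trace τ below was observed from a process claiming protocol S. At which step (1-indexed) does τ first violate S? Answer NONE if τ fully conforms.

step 1: select retry  ok  now at send[Unit].send[Int].recv[Bool].μZ.…
step 2: send[Unit]  ok  now at send[Int].recv[Bool].μZ.…
step 3: send[Int]  ok  now at recv[Bool].μZ.…
all 3 steps conform

NONE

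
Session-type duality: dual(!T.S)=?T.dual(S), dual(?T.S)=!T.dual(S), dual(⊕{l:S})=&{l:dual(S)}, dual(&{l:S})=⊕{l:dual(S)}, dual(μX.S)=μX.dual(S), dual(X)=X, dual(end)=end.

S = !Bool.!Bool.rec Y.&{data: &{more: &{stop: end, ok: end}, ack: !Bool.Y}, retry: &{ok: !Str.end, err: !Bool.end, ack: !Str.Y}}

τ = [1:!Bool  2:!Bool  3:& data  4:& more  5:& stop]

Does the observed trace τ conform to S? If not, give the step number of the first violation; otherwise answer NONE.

NONE

[1] !Bool  ✓  state: !Bool.rec Y.…
[2] !Bool  ✓  state: rec Y.…
[3] & data  ✓  state: &{more: &{stop: end, ok: end}, ack: !Bool.rec Y.…}
[4] & more  ✓  state: &{stop: end, ok: end}
[5] & stop  ✓  state: end
trace exhausted — no violation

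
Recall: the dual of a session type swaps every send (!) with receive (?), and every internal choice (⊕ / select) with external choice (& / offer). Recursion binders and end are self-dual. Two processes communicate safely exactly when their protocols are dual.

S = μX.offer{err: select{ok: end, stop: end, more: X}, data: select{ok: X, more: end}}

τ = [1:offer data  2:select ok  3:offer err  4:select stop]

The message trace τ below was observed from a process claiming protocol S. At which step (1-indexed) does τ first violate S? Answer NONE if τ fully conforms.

NONE

[1] offer data  match  residual = select{ok: μX.…, more: end}
[2] select ok  match  residual = μX.…
[3] offer err  match  residual = select{ok: end, stop: end, more: μX.…}
[4] select stop  match  residual = end
τ conforms to S (length 4)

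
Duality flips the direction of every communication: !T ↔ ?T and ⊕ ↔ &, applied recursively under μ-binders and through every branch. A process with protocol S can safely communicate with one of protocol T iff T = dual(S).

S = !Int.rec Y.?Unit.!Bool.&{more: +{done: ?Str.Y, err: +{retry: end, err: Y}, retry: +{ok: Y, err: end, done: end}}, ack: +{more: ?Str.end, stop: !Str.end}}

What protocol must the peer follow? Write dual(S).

!Int = ?Int
  rec Y = rec Y  (rec unchanged)
    ?Unit = !Unit
      !Bool = ?Bool
        &{more,ack} = +{more,ack}  (&→⊕)
          • more:
            +{done,err,retry} = &{done,err,retry}  (select→offer)
              • done:
                ?Str = !Str
                  dual(Y) = Y
              • err:
                +{retry,err} = &{retry,err}  (select→offer)
                  • retry:
                    dual(end) = end
                  • err:
                    dual(Y) = Y
              • retry:
                +{ok,err,done} = &{ok,err,done}  (select→offer)
                  • ok:
                    dual(Y) = Y
                  • err:
                    dual(end) = end
                  • done:
                    dual(end) = end
          • ack:
            +{more,stop} = &{more,stop}  (select→offer)
              • more:
                ?Str = !Str
                  dual(end) = end
              • stop:
                !Str = ?Str
                  dual(end) = end

?Int.rec Y.!Unit.?Bool.+{more: &{done: !Str.Y, err: &{retry: end, err: Y}, retry: &{ok: Y, err: end, done: end}}, ack: &{more: !Str.end, stop: ?Str.end}}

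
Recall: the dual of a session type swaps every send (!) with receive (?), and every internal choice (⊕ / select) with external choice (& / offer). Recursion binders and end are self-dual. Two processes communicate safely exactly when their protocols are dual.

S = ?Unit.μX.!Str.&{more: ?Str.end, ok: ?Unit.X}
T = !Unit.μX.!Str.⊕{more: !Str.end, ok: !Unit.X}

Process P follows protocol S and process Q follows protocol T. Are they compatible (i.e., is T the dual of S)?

NO

?Unit ‖ !Unit  match
  μX ‖ μX  match (rec unchanged)
    !Str ‖ !Str  ✗ same direction on both sides — not dual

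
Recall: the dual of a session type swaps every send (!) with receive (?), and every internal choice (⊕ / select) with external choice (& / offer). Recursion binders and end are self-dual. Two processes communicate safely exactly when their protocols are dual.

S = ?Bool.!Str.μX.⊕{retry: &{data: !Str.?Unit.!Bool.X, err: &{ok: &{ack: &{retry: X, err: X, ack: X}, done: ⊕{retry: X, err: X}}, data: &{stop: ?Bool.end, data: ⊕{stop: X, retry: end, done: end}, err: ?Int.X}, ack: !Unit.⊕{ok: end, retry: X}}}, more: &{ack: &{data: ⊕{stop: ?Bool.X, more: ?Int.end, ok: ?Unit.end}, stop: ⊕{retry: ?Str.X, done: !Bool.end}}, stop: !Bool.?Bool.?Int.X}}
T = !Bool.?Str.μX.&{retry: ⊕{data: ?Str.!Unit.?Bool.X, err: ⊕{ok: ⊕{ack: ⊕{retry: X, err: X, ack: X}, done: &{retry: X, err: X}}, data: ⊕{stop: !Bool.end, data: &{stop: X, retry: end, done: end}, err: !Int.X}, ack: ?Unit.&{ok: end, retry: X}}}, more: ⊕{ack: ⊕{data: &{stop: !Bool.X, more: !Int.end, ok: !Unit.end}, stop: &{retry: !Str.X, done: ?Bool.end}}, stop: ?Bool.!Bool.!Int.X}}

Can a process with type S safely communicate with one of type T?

YES

?Bool ‖ !Bool  match
  !Str ‖ ?Str  match
    μX ‖ μX  match (binder kept)
      ⊕{retry,more} ‖ &{retry,more}  match same labels
        • retry:
          &{data,err} ‖ ⊕{data,err}  match same labels
            • data:
              !Str ‖ ?Str  match
                ?Unit ‖ !Unit  match
                  !Bool ‖ ?Bool  match
                    X ‖ X  match
            • err:
              &{ok,data,ack} ‖ ⊕{ok,data,ack}  match same labels
                • ok:
                  &{ack,done} ‖ ⊕{ack,done}  match same labels
                    • ack:
                      &{retry,err,ack} ‖ ⊕{retry,err,ack}  match same labels
                        • retry:
                          X ‖ X  match
                        • err:
                          X ‖ X  match
                        • ack:
                          X ‖ X  match
                    • done:
                      ⊕{retry,err} ‖ &{retry,err}  match same labels
                        • retry:
                          X ‖ X  match
                        • err:
                          X ‖ X  match
                • data:
                  &{stop,data,err} ‖ ⊕{stop,data,err}  match same labels
                    • stop:
                      ?Bool ‖ !Bool  match
                        end ‖ end  match
                    • data:
                      ⊕{stop,retry,done} ‖ &{stop,retry,done}  match same labels
                        • stop:
                          X ‖ X  match
                        • retry:
                          end ‖ end  match
                        • done:
                          end ‖ end  match
                    • err:
                      ?Int ‖ !Int  match
                        X ‖ X  match
                • ack:
                  !Unit ‖ ?Unit  match
                    ⊕{ok,retry} ‖ &{ok,retry}  match same labels
                      • ok:
                        end ‖ end  match
                      • retry:
                        X ‖ X  match
        • more:
          &{ack,stop} ‖ ⊕{ack,stop}  match same labels
            • ack:
              &{data,stop} ‖ ⊕{data,stop}  match same labels
                • data:
                  ⊕{stop,more,ok} ‖ &{stop,more,ok}  match same labels
                    • stop:
                      ?Bool ‖ !Bool  match
                        X ‖ X  match
                    • more:
                      ?Int ‖ !Int  match
                        end ‖ end  match
                    • ok:
                      ?Unit ‖ !Unit  match
                        end ‖ end  match
                • stop:
                  ⊕{retry,done} ‖ &{retry,done}  match same labels
                    • retry:
                      ?Str ‖ !Str  match
                        X ‖ X  match
                    • done:
                      !Bool ‖ ?Bool  match
                        end ‖ end  match
            • stop:
              !Bool ‖ ?Bool  match
                ?Bool ‖ !Bool  match
                  ?Int ‖ !Int  match
                    X ‖ X  match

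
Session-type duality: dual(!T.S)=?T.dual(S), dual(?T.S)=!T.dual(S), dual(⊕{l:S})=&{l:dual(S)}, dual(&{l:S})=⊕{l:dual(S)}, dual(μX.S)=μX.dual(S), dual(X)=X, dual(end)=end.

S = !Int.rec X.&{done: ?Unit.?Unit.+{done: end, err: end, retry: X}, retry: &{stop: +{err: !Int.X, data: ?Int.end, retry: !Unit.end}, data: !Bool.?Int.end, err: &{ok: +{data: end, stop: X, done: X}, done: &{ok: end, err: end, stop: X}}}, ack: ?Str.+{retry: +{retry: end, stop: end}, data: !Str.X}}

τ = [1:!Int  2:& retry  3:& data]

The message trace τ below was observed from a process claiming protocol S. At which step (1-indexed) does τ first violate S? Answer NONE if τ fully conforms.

@1 !Int  match  cont: rec X.…
@2 & retry  match  cont: &{stop: +{err: !Int.rec X.…, data: ?Int.end, retry: !Unit.end}, data: !Bool.?Int.end, err: &{ok: +{data: end, stop: rec X.…, done: rec X.…}, done: &{ok: end, err: end, stop: rec X.…}}}
@3 & data  match  cont: !Bool.?Int.end
all 3 steps conform

NONE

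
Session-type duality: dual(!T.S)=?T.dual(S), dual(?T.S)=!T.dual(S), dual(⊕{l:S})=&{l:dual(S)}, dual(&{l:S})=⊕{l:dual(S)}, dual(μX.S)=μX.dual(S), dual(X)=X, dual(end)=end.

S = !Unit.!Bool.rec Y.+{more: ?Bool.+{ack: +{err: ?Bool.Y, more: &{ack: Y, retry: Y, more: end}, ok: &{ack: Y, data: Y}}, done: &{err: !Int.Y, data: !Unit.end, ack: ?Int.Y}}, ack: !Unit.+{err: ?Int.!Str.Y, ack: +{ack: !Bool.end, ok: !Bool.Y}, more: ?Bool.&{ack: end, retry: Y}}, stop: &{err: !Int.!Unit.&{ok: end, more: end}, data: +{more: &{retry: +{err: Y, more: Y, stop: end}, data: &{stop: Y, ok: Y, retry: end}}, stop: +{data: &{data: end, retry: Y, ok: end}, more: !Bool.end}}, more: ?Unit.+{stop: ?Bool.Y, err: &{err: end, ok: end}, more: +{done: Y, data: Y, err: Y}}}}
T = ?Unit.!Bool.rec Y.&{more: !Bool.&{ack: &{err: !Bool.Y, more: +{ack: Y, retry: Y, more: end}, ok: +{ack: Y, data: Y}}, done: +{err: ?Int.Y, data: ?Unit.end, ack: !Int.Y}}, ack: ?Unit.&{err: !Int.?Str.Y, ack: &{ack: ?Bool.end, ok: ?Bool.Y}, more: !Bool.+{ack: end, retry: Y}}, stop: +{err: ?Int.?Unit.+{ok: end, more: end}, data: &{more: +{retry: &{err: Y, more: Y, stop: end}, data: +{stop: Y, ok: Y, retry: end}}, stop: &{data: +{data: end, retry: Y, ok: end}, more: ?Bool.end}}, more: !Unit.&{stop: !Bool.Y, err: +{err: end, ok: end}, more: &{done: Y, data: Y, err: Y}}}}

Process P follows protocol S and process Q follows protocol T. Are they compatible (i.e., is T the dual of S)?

NO

!Unit vs ?Unit  ok
  !Bool vs !Bool  ✗ same direction on both sides — not dual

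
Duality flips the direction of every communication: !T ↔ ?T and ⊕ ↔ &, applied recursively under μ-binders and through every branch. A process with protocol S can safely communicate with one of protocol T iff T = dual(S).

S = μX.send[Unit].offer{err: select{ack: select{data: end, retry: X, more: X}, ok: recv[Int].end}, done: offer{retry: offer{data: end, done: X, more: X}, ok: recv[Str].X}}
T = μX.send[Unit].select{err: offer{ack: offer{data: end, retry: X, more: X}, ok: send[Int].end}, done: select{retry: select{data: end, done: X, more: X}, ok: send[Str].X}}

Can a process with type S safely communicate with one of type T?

μX vs μX  ok (rec unchanged)
  send[Unit] vs send[Unit]  ✗ same direction on both sides — not dual

NO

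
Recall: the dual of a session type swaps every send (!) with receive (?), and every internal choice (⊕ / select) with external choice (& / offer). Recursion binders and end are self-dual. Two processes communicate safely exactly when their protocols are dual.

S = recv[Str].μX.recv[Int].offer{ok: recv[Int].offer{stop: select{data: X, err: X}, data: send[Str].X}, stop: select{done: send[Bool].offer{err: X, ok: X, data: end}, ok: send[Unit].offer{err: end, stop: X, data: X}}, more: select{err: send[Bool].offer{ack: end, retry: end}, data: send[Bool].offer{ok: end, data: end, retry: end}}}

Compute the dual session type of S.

recv[Str] = send[Str]
  μX = μX  (μ self-dual)
    recv[Int] = send[Int]
      offer{ok,stop,more} = select{ok,stop,more}  (&→⊕)
        case ok:
          recv[Int] = send[Int]
            offer{stop,data} = select{stop,data}  (&→⊕)
              case stop:
                select{data,err} = offer{data,err}  (internal→external)
                  case data:
                    X ↦ X
                  case err:
                    X ↦ X
              case data:
                send[Str] = recv[Str]
                  X ↦ X
        case stop:
          select{done,ok} = offer{done,ok}  (internal→external)
            case done:
              send[Bool] = recv[Bool]
                offer{err,ok,data} = select{err,ok,data}  (&→⊕)
                  case err:
                    X ↦ X
                  case ok:
                    X ↦ X
                  case data:
                    end ↦ end
            case ok:
              send[Unit] = recv[Unit]
                offer{err,stop,data} = select{err,stop,data}  (&→⊕)
                  case err:
                    end ↦ end
                  case stop:
                    X ↦ X
                  case data:
                    X ↦ X
        case more:
          select{err,data} = offer{err,data}  (internal→external)
            case err:
              send[Bool] = recv[Bool]
                offer{ack,retry} = select{ack,retry}  (&→⊕)
                  case ack:
                    end ↦ end
                  case retry:
                    end ↦ end
            case data:
              send[Bool] = recv[Bool]
                offer{ok,data,retry} = select{ok,data,retry}  (&→⊕)
                  case ok:
                    end ↦ end
                  case data:
                    end ↦ end
                  case retry:
                    end ↦ end

send[Str].μX.send[Int].select{ok: send[Int].select{stop: offer{data: X, err: X}, data: recv[Str].X}, stop: offer{done: recv[Bool].select{err: X, ok: X, data: end}, ok: recv[Unit].select{err: end, stop: X, data: X}}, more: offer{err: recv[Bool].select{ack: end, retry: end}, data: recv[Bool].select{ok: end, data: end, retry: end}}}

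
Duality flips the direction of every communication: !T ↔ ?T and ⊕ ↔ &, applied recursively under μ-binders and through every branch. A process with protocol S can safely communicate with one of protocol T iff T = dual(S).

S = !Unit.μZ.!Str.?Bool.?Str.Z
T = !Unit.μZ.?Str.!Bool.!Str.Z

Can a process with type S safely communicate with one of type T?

NO

!Unit vs !Unit  ✗ same direction on both sides — not dual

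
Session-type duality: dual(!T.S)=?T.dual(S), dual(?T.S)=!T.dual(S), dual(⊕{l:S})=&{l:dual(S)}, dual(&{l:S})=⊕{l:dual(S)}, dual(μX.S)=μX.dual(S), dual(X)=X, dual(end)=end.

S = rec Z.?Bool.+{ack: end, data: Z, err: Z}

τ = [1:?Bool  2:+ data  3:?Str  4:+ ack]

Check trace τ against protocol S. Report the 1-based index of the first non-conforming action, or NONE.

[1] ?Bool  ✓  cont: +{ack: end, data: rec Z.…, err: rec Z.…}
[2] + data  ✓  cont: rec Z.…
[3] got ?Str, protocol expects ?Bool  ✗

3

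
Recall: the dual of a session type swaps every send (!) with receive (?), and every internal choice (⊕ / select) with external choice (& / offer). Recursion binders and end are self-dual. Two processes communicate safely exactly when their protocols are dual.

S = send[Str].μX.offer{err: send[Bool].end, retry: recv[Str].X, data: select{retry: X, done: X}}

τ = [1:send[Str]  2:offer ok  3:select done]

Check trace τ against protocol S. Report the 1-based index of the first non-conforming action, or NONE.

2

@1 send[Str]  match  cont: μX.…
@2 got offer ok, protocol expects offer err or offer retry or offer data  ✗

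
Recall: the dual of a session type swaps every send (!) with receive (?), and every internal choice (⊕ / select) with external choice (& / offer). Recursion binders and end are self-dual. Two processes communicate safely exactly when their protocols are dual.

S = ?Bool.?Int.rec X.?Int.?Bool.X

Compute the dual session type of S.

?Bool = !Bool
  ?Int = !Int
    rec X = rec X  (μ self-dual)
      ?Int = !Int
        ?Bool = !Bool
          dual(X) = X

!Bool.!Int.rec X.!Int.!Bool.X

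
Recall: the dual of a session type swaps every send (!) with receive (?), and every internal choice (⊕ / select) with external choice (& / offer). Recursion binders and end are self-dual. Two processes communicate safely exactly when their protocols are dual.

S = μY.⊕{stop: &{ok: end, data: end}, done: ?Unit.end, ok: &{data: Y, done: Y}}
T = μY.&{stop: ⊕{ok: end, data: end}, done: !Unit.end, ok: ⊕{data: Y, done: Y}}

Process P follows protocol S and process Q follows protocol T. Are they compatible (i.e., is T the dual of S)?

μY | μY  match (μ self-dual)
  ⊕{stop,done,ok} | &{stop,done,ok}  match same labels
    [stop]
      &{ok,data} | ⊕{ok,data}  match same labels
        [ok]
          end | end  match
        [data]
          end | end  match
    [done]
      ?Unit | !Unit  match
        end | end  match
    [ok]
      &{data,done} | ⊕{data,done}  match same labels
        [data]
          Y | Y  match
        [done]
          Y | Y  match

YES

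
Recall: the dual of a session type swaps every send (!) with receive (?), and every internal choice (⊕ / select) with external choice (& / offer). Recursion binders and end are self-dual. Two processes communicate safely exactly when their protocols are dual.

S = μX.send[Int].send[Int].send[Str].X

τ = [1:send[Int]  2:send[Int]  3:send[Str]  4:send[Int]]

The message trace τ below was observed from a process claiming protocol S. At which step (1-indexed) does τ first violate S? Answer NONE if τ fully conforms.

NONE

step 1: send[Int]  match  now at send[Int].send[Str].μX.…
step 2: send[Int]  match  now at send[Str].μX.…
step 3: send[Str]  match  now at μX.…
step 4: send[Int]  match  now at send[Int].send[Str].μX.…
τ conforms to S (length 4)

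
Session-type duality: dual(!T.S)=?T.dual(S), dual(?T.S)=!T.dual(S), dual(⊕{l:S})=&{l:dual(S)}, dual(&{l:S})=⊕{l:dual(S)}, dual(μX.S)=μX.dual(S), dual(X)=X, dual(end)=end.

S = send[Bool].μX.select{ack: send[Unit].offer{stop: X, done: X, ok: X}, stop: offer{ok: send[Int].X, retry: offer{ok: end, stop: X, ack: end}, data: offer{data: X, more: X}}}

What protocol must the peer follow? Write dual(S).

send[Bool] ↦ recv[Bool]
  μX ↦ μX  (binder kept)
    select{ack,stop} ↦ offer{ack,stop}  (select→offer)
      [ack]
        send[Unit] ↦ recv[Unit]
          offer{stop,done,ok} ↦ select{stop,done,ok}  (&→⊕)
            [stop]
              X self-dual
            [done]
              X self-dual
            [ok]
              X self-dual
      [stop]
        offer{ok,retry,data} ↦ select{ok,retry,data}  (&→⊕)
          [ok]
            send[Int] ↦ recv[Int]
              X self-dual
          [retry]
            offer{ok,stop,ack} ↦ select{ok,stop,ack}  (&→⊕)
              [ok]
                end self-dual
              [stop]
                X self-dual
              [ack]
                end self-dual
          [data]
            offer{data,more} ↦ select{data,more}  (&→⊕)
              [data]
                X self-dual
              [more]
                X self-dual

recv[Bool].μX.offer{ack: recv[Unit].select{stop: X, done: X, ok: X}, stop: select{ok: recv[Int].X, retry: select{ok: end, stop: X, ack: end}, data: select{data: X, more: X}}}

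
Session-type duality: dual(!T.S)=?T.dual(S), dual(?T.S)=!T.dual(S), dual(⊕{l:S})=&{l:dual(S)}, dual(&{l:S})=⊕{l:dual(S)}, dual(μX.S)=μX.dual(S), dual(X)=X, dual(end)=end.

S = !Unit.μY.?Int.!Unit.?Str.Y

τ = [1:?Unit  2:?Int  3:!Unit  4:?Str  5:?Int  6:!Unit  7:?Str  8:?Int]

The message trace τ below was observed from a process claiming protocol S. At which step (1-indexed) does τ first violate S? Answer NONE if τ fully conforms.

@1 got ?Unit, protocol expects !Unit  ✗

1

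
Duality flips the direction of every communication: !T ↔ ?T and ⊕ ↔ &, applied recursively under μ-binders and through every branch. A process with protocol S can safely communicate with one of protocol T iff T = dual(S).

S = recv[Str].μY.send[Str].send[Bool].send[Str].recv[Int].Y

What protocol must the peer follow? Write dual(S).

recv[Str] = send[Str]
  μY = μY  (μ self-dual)
    send[Str] = recv[Str]
      send[Bool] = recv[Bool]
        send[Str] = recv[Str]
          recv[Int] = send[Int]
            dual(Y) = Y

send[Str].μY.recv[Str].recv[Bool].recv[Str].send[Int].Y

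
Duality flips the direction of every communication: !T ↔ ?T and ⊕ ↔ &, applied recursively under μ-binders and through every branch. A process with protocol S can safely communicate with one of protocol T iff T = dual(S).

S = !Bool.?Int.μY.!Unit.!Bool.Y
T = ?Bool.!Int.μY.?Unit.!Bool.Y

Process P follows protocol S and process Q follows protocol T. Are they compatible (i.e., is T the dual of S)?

NO

!Bool ‖ ?Bool  ok
  ?Int ‖ !Int  ok
    μY ‖ μY  ok (μ self-dual)
      !Unit ‖ ?Unit  ok
        !Bool ‖ !Bool  ✗ same direction on both sides — not dual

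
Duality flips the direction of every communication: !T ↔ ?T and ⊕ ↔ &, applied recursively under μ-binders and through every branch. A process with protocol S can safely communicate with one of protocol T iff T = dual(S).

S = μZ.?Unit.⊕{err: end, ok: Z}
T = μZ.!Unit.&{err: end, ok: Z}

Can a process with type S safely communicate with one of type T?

μZ vs μZ  ok (rec unchanged)
  ?Unit vs !Unit  ok
    ⊕{err,ok} vs &{err,ok}  ok label sets agree
      [err]
        end vs end  ok
      [ok]
        Z vs Z  ok

YES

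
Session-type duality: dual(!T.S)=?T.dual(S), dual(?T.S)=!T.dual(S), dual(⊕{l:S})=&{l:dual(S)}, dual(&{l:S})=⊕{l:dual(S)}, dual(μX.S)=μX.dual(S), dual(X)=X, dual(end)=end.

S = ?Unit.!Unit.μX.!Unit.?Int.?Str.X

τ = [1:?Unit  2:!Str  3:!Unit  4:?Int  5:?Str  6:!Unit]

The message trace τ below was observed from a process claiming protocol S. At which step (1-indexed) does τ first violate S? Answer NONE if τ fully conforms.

2

step 1: ?Unit  match  residual = !Unit.μX.…
step 2: got !Str, protocol expects !Unit  ✗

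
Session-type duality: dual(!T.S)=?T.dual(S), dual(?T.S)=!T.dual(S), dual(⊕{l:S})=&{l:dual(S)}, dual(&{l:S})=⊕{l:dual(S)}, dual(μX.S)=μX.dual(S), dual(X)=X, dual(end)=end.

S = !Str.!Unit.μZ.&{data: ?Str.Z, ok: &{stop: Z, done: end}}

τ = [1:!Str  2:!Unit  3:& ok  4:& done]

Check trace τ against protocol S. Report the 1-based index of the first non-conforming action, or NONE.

@1 !Str  match  now at !Unit.μZ.…
@2 !Unit  match  now at μZ.…
@3 & ok  match  now at &{stop: μZ.…, done: end}
@4 & done  match  now at end
all 4 steps conform

NONE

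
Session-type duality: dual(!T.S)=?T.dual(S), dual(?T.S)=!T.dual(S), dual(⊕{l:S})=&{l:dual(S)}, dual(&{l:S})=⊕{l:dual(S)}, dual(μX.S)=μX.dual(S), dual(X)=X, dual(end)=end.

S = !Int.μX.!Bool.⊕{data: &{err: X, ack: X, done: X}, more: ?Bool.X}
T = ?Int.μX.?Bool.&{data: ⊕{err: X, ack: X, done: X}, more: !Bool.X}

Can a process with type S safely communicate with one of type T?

YES

!Int ‖ ?Int  ✓
  μX ‖ μX  ✓ (binder kept)
    !Bool ‖ ?Bool  ✓
      ⊕{data,more} ‖ &{data,more}  ✓ label sets agree
        [data]
          &{err,ack,done} ‖ ⊕{err,ack,done}  ✓ label sets agree
            [err]
              X ‖ X  ✓
            [ack]
              X ‖ X  ✓
            [done]
              X ‖ X  ✓
        [more]
          ?Bool ‖ !Bool  ✓
            X ‖ X  ✓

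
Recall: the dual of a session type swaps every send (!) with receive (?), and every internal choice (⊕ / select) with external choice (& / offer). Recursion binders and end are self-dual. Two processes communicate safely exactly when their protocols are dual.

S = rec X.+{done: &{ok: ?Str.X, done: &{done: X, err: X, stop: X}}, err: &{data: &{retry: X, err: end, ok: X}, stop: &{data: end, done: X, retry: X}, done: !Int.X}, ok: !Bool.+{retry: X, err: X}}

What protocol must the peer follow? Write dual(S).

rec X.&{done: +{ok: !Str.X, done: +{done: X, err: X, stop: X}}, err: +{data: +{retry: X, err: end, ok: X}, stop: +{data: end, done: X, retry: X}, done: ?Int.X}, ok: ?Bool.&{retry: X, err: X}}

rec X ↦ rec X  (rec unchanged)
  +{done,err,ok} ↦ &{done,err,ok}  (select→offer)
    case done:
      &{ok,done} ↦ +{ok,done}  (external→internal)
        case ok:
          ?Str ↦ !Str
            X ↦ X
        case done:
          &{done,err,stop} ↦ +{done,err,stop}  (external→internal)
            case done:
              X ↦ X
            case err:
              X ↦ X
            case stop:
              X ↦ X
    case err:
      &{data,stop,done} ↦ +{data,stop,done}  (external→internal)
        case data:
          &{retry,err,ok} ↦ +{retry,err,ok}  (external→internal)
            case retry:
              X ↦ X
            case err:
              end ↦ end
            case ok:
              X ↦ X
        case stop:
          &{data,done,retry} ↦ +{data,done,retry}  (external→internal)
            case data:
              end ↦ end
            case done:
              X ↦ X
            case retry:
              X ↦ X
        case done:
          !Int ↦ ?Int
            X ↦ X
    case ok:
      !Bool ↦ ?Bool
        +{retry,err} ↦ &{retry,err}  (select→offer)
          case retry:
            X ↦ X
          case err:
            X ↦ X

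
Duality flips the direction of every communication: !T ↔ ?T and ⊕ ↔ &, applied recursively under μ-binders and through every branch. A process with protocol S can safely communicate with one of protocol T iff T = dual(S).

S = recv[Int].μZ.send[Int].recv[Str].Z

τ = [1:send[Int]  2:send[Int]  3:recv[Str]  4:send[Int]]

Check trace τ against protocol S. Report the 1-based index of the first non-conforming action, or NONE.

1

@1 got send[Int], protocol expects recv[Int]  ✗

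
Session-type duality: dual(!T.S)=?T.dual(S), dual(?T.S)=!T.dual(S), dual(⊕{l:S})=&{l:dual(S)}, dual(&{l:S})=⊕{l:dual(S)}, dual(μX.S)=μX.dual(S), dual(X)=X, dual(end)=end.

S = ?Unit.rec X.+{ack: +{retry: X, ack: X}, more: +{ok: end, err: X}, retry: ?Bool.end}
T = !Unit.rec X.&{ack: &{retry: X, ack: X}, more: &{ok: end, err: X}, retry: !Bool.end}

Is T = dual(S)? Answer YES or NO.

?Unit vs !Unit  ok
  rec X vs rec X  ok (rec unchanged)
    +{ack,more,retry} vs &{ack,more,retry}  ok label sets agree
      [ack]
        +{retry,ack} vs &{retry,ack}  ok label sets agree
          [retry]
            X vs X  ok
          [ack]
            X vs X  ok
      [more]
        +{ok,err} vs &{ok,err}  ok label sets agree
          [ok]
            end vs end  ok
          [err]
            X vs X  ok
      [retry]
        ?Bool vs !Bool  ok
          end vs end  ok

YES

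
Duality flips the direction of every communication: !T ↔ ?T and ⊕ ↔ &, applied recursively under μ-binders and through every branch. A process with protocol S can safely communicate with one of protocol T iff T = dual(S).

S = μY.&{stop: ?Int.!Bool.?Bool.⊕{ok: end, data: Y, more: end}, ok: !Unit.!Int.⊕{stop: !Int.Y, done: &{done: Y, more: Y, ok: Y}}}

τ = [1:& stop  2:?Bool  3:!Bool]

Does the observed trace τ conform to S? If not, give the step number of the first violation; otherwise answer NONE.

@1 & stop  match  state: ?Int.!Bool.?Bool.⊕{ok: end, data: μY.…, more: end}
@2 got ?Bool, protocol expects ?Int  ✗

2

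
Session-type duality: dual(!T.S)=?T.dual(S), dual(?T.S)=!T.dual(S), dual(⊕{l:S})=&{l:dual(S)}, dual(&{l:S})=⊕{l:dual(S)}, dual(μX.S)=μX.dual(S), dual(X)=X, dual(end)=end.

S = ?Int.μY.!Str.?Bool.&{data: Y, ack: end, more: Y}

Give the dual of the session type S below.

?Int ↦ !Int
  μY ↦ μY  (binder kept)
    !Str ↦ ?Str
      ?Bool ↦ !Bool
        &{data,ack,more} ↦ ⊕{data,ack,more}  (external→internal)
          • data:
            dual(Y) = Y
          • ack:
            dual(end) = end
          • more:
            dual(Y) = Y

!Int.μY.?Str.!Bool.⊕{data: Y, ack: end, more: Y}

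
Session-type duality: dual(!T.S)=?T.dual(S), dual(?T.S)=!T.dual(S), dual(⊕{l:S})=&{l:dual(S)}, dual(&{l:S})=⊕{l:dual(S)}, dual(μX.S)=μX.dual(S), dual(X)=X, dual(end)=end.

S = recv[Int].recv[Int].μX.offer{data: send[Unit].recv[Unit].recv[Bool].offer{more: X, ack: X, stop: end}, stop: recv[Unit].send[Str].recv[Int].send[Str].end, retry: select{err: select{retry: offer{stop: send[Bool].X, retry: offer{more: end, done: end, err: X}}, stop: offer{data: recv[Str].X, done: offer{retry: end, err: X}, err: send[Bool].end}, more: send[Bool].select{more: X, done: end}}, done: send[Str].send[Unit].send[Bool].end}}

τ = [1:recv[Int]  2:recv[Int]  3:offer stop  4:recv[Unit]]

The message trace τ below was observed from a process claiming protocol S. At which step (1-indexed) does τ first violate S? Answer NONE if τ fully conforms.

[1] recv[Int]  match  now at recv[Int].μX.…
[2] recv[Int]  match  now at μX.…
[3] offer stop  match  now at recv[Unit].send[Str].recv[Int].send[Str].end
[4] recv[Unit]  match  now at send[Str].recv[Int].send[Str].end
trace exhausted — no violation

NONE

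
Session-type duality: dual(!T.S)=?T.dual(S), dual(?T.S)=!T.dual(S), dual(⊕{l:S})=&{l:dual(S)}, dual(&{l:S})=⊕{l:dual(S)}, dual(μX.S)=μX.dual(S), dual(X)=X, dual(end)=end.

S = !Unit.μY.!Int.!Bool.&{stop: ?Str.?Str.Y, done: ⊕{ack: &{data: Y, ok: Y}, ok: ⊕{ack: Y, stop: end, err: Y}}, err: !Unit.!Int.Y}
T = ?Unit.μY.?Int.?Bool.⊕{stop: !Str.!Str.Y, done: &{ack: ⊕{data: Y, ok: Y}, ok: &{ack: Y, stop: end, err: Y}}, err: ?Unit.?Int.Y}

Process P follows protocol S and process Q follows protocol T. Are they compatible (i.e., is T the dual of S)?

YES

!Unit | ?Unit  match
  μY | μY  match (μ self-dual)
    !Int | ?Int  match
      !Bool | ?Bool  match
        &{stop,done,err} | ⊕{stop,done,err}  match same labels
          case stop:
            ?Str | !Str  match
              ?Str | !Str  match
                Y | Y  match
          case done:
            ⊕{ack,ok} | &{ack,ok}  match same labels
              case ack:
                &{data,ok} | ⊕{data,ok}  match same labels
                  case data:
                    Y | Y  match
                  case ok:
                    Y | Y  match
              case ok:
                ⊕{ack,stop,err} | &{ack,stop,err}  match same labels
                  case ack:
                    Y | Y  match
                  case stop:
                    end | end  match
                  case err:
                    Y | Y  match
          case err:
            !Unit | ?Unit  match
              !Int | ?Int  match
                Y | Y  match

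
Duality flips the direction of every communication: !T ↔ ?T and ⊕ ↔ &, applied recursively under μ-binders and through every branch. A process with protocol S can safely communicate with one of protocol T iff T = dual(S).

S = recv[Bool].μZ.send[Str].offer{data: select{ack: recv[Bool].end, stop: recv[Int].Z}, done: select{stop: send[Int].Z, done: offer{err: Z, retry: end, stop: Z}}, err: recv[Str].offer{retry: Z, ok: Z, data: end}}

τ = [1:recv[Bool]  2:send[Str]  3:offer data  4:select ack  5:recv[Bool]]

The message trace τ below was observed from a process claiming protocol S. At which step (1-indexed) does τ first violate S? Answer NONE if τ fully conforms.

step 1: recv[Bool]  match  state: μZ.…
step 2: send[Str]  match  state: offer{data: select{ack: recv[Bool].end, stop: recv[Int].μZ.…}, done: select{stop: send[Int].μZ.…, done: offer{err: μZ.…, retry: end, stop: μZ.…}}, err: recv[Str].offer{retry: μZ.…, ok: μZ.…, data: end}}
step 3: offer data  match  state: select{ack: recv[Bool].end, stop: recv[Int].μZ.…}
step 4: select ack  match  state: recv[Bool].end
step 5: recv[Bool]  match  state: end
trace exhausted — no violation

NONE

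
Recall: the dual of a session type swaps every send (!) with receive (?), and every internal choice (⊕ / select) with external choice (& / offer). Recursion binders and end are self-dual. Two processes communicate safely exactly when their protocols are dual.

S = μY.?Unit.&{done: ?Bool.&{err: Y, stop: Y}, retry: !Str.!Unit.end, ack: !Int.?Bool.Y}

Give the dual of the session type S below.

μY → μY  (rec unchanged)
  ?Unit → !Unit
    &{done,retry,ack} → ⊕{done,retry,ack}  (external→internal)
      [done]
        ?Bool → !Bool
          &{err,stop} → ⊕{err,stop}  (external→internal)
            [err]
              dual(Y) = Y
            [stop]
              dual(Y) = Y
      [retry]
        !Str → ?Str
          !Unit → ?Unit
            dual(end) = end
      [ack]
        !Int → ?Int
          ?Bool → !Bool
            dual(Y) = Y

μY.!Unit.⊕{done: !Bool.⊕{err: Y, stop: Y}, retry: ?Str.?Unit.end, ack: ?Int.!Bool.Y}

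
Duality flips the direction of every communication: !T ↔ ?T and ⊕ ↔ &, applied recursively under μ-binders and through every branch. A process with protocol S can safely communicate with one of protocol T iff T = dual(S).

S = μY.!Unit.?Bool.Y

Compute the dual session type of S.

μY ↦ μY  (μ self-dual)
  !Unit ↦ ?Unit
    ?Bool ↦ !Bool
      Y ↦ Y

μY.?Unit.!Bool.Y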